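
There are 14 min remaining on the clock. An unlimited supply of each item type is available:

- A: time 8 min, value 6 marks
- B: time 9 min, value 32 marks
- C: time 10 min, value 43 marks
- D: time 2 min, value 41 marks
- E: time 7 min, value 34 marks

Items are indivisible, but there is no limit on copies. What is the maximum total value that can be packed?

Best value-per-unit is D at 41/2, and filling with it alone uses time 7×2=14. No mix of the others beats 7×41 = 287.

287 marks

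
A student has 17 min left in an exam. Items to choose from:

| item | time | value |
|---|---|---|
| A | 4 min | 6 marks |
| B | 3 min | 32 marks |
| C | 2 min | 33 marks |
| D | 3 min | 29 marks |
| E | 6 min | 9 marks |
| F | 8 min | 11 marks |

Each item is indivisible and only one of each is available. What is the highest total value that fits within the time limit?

Check high-value combinations within 17 min:
- B+C+D+F: time 3+2+3+8=16, value 32+33+29+11=105
- B+C+D+E: time 3+2+3+6=14, value 32+33+29+9=103
- A+B+C+D: time 4+3+2+3=12, value 6+32+33+29=100
- B+C+D: time 3+2+3=8, value 32+33+29=94
- A+B+C+F: time 4+3+2+8=17, value 6+32+33+11=82
Best: 105 marks.

105 marks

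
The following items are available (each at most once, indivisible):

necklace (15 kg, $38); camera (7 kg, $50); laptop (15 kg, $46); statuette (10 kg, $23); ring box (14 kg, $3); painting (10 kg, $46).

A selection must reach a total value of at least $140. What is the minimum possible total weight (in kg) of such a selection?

Subsets with value ≥ 140, sorted by total weight:
- camera+laptop+painting: weight 32, value 142
- camera+laptop+statuette+painting: weight 42, value 165
- necklace+camera+statuette+painting: weight 42, value 157
Minimum weight: 32 kg.

32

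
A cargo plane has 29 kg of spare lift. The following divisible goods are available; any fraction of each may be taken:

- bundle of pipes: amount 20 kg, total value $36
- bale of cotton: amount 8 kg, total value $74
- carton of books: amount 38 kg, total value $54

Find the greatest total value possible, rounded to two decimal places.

Take in order of value per unit:
- bale of cotton (74/8 per unit): all 8 → value 74, running total 74.00
- bundle of pipes (36/20 per unit): all 20 → value 36, running total 110.00
- carton of books (54/38 per unit): 1 of 38 → value 1×54/38 = 1.4211, running total 111.42
Total 111.42.

111.42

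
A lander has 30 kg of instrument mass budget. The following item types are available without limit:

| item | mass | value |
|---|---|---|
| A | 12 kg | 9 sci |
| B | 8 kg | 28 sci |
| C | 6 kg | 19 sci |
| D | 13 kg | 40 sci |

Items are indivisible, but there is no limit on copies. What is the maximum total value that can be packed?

103 sci

Best value-per-unit is B at 28/8; filling with it alone gives 3×28 = 84.
Optimal mix: 3×B + 1×C → mass 30, value 103.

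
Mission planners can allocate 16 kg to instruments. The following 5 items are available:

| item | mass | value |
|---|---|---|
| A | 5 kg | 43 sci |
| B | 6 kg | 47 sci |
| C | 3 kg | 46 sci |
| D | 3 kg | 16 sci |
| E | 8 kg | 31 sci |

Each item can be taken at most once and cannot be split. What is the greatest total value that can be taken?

136 sci

This is a 0/1 knapsack; check combinations near the capacity.
- A+B+C: mass 5+6+3=14, value 43+47+46=136
- A+C+E: mass 5+3+8=16, value 43+46+31=120
- B+C+D: mass 6+3+3=12, value 47+46+16=109
- A+B+D: mass 5+6+3=14, value 43+47+16=106
Best: 136 sci.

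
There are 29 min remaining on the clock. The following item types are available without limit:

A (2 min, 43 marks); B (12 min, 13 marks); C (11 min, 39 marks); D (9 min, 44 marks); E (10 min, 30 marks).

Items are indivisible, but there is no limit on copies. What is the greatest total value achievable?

602 marks

Best value-per-unit is A at 43/2, and filling with it alone uses time 14×2=28. No mix of the others beats 14×43 = 602.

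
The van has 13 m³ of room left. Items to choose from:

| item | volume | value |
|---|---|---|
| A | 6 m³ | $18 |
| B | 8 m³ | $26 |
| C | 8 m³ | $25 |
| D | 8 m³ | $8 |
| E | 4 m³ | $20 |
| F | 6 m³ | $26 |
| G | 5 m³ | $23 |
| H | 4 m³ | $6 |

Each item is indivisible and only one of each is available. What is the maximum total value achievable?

$49

Check high-value combinations within 13 m³:
- F+G: volume 6+5=11, value 26+23=49
- B+G: volume 8+5=13, value 26+23=49
- E+G+H: volume 4+5+4=13, value 20+23+6=49
- C+G: volume 8+5=13, value 25+23=48
- E+F: volume 4+6=10, value 20+26=46
Best: $49.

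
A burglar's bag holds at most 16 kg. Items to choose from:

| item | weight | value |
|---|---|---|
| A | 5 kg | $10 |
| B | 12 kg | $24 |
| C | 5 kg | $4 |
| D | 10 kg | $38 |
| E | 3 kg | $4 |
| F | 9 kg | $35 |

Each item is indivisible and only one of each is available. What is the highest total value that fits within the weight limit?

Check high-value combinations within 16 kg:
- A+D: weight 5+10=15, value 10+38=48
- A+F: weight 5+9=14, value 10+35=45
- D+E: weight 10+3=13, value 38+4=42
- C+D: weight 5+10=15, value 4+38=42
- E+F: weight 3+9=12, value 4+35=39
Best: $48.

$48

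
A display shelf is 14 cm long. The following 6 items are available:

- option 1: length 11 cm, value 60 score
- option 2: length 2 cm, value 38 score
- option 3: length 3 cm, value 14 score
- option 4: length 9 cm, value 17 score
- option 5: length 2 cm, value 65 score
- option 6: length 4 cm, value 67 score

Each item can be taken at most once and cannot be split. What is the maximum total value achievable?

184 score

Check high-value combinations within 14 cm:
- option 2+option 3+option 5+option 6: length 2+3+2+4=11, value 38+14+65+67=184
- option 2+option 5+option 6: length 2+2+4=8, value 38+65+67=170
- option 3+option 5+option 6: length 3+2+4=9, value 14+65+67=146
Best: 184 score.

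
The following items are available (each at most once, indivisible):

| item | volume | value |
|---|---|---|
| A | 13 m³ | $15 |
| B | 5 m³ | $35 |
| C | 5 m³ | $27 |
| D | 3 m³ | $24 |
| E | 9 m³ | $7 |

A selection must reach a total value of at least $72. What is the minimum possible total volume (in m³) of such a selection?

Subsets with value ≥ 72, sorted by total volume:
- B+C+D: volume 13, value 86
- A+B+D: volume 21, value 74
- B+C+D+E: volume 22, value 93
Minimum volume: 13 m³.

13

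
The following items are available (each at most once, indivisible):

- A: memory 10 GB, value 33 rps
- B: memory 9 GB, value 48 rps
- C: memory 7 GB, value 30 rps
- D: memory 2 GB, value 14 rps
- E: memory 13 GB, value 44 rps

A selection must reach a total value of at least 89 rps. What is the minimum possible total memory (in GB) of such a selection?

Subsets with value ≥ 89, sorted by total memory:
- B+C+D: memory 18, value 92
- A+B+D: memory 21, value 95
Minimum memory: 18 GB.

18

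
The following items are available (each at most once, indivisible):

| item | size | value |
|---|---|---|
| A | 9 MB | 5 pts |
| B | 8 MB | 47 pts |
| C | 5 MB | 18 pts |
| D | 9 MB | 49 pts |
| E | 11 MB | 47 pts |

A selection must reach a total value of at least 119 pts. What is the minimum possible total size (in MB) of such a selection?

Subsets with value ≥ 119, sorted by total size:
- B+D+E: size 28, value 143
- A+B+C+D: size 31, value 119
- B+C+D+E: size 33, value 161
Minimum size: 28 MB.

28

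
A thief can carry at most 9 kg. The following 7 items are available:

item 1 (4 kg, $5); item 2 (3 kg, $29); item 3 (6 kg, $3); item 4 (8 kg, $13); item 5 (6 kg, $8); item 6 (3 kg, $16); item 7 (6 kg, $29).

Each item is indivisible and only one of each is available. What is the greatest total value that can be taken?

$58

This is a 0/1 knapsack; check combinations near the capacity.
- item 2+item 7: weight 3+6=9, value 29+29=58
- item 2+item 6: weight 3+3=6, value 29+16=45
- item 6+item 7: weight 3+6=9, value 16+29=45
- item 2+item 5: weight 3+6=9, value 29+8=37
- item 1+item 2: weight 4+3=7, value 5+29=34
Best: $58.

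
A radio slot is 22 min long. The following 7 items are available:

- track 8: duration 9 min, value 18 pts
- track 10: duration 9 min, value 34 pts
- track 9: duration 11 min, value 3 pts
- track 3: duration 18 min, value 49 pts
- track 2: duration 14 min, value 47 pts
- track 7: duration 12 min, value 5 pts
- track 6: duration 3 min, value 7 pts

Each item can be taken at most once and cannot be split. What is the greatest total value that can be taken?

59 pts

Check high-value combinations within 22 min:
- track 8+track 10+track 6: duration 9+9+3=21, value 18+34+7=59
- track 3+track 6: duration 18+3=21, value 49+7=56
- track 2+track 6: duration 14+3=17, value 47+7=54
- track 8+track 10: duration 9+9=18, value 18+34=52
Best: 59 pts.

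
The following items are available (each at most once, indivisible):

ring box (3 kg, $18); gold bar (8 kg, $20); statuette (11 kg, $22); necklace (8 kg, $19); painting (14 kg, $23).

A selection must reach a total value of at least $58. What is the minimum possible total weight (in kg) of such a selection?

22

Subsets with value ≥ 58, sorted by total weight:
- ring box+gold bar+statuette: weight 22, value 60
- ring box+statuette+necklace: weight 22, value 59
- ring box+gold bar+painting: weight 25, value 61
- ring box+necklace+painting: weight 25, value 60
Minimum weight: 22 kg.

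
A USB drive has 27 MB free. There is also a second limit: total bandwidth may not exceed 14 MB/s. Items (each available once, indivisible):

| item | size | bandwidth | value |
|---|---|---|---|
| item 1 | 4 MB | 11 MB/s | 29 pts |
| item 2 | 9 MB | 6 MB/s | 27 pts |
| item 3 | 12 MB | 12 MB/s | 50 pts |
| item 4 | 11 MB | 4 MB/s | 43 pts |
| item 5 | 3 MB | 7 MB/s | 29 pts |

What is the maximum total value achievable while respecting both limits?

72 pts

Feasible sets respecting both limits:
- item 4+item 5: size 14, bandwidth 11, value 72
- item 2+item 4: size 20, bandwidth 10, value 70
- item 2+item 5: size 12, bandwidth 13, value 56
Best: 72 pts.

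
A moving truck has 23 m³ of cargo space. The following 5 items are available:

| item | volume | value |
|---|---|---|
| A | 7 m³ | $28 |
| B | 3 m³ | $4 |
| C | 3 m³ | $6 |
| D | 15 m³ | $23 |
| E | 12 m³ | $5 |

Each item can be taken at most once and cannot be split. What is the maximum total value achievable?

$51

Check high-value combinations within 23 m³:
- A+D: volume 7+15=22, value 28+23=51
- A+C+E: volume 7+3+12=22, value 28+6+5=39
- A+B+C: volume 7+3+3=13, value 28+4+6=38
- A+B+E: volume 7+3+12=22, value 28+4+5=37
Best: $51.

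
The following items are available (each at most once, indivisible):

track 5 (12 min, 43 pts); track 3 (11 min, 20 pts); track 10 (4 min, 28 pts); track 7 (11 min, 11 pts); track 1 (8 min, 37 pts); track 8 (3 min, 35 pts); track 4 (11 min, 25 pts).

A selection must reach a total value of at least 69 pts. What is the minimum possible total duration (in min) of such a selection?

11

Subsets with value ≥ 69, sorted by total duration:
- track 1+track 8: duration 11, value 72
- track 10+track 1+track 8: duration 15, value 100
- track 5+track 8: duration 15, value 78
Minimum duration: 11 min.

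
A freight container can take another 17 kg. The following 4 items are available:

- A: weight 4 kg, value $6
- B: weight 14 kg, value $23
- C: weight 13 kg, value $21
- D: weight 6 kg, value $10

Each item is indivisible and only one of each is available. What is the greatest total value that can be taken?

Check high-value combinations within 17 kg:
- A+C: weight 4+13=17, value 6+21=27
- B: weight 14, value 23
- C: weight 13, value 21
- A+D: weight 4+6=10, value 6+10=16
Best: $27.

$27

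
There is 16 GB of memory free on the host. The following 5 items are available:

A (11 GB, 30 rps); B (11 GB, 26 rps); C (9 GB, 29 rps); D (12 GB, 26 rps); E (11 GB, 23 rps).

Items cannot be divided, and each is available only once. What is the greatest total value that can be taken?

Check high-value combinations within 16 GB:
- A: memory 11, value 30
- C: memory 9, value 29
- B: memory 11, value 26
- D: memory 12, value 26
- E: memory 11, value 23
Best: 30 rps.

30 rps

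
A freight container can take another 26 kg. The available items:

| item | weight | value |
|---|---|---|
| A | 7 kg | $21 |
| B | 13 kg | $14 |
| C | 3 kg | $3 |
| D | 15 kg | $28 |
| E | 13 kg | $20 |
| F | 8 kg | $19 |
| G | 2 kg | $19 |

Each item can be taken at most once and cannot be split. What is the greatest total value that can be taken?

Check high-value combinations within 26 kg:
- A+D+G: weight 7+15+2=24, value 21+28+19=68
- D+F+G: weight 15+8+2=25, value 28+19+19=66
- A+C+E+G: weight 7+3+13+2=25, value 21+3+20+19=63
Best: $68.

$68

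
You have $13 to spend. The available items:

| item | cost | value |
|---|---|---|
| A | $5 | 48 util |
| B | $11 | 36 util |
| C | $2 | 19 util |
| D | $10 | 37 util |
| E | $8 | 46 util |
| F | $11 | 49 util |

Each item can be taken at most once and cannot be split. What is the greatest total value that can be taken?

Check high-value combinations within $13:
- A+E: cost 5+8=13, value 48+46=94
- C+F: cost 2+11=13, value 19+49=68
- A+C: cost 5+2=7, value 48+19=67
Best: 94 util.

94 util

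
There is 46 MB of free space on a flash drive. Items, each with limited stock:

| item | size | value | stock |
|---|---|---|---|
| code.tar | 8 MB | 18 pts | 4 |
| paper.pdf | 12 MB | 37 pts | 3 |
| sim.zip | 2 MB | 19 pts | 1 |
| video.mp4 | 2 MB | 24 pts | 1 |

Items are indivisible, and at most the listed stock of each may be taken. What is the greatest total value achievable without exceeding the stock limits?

154 pts

Top feasible selections:
- 3×paper.pdf + 1×sim.zip + 1×video.mp4: size 40, value 154
- 2×code.tar + 2×paper.pdf + 1×sim.zip + 1×video.mp4: size 44, value 153
- 1×code.tar + 3×paper.pdf + 1×video.mp4: size 46, value 153
Best: 154 pts.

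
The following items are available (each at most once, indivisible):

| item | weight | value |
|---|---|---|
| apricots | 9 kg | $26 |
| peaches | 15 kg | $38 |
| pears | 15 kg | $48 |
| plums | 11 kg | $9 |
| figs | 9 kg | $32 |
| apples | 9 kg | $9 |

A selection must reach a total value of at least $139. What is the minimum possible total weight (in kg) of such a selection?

Subsets with value ≥ 139, sorted by total weight:
- apricots+peaches+pears+figs: weight 48, value 144
- apricots+peaches+pears+figs+apples: weight 57, value 153
Minimum weight: 48 kg.

48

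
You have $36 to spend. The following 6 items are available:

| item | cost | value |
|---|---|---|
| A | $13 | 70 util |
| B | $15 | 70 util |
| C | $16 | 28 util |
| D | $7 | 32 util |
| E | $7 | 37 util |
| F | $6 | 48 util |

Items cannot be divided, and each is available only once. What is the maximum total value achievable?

Check high-value combinations within $36:
- A+B+F: cost 13+15+6=34, value 70+70+48=188
- A+D+E+F: cost 13+7+7+6=33, value 70+32+37+48=187
- B+D+E+F: cost 15+7+7+6=35, value 70+32+37+48=187
Best: 188 util.

188 util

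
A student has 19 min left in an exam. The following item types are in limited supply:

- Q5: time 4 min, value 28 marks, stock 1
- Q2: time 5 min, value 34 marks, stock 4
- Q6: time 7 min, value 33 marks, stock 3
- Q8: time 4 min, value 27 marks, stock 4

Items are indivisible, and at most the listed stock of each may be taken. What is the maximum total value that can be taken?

Best selections within time 19 and stock limits:
- 1×Q5 + 3×Q2: time 19, value 130
- 3×Q2 + 1×Q8: time 19, value 129
- 1×Q5 + 2×Q2 + 1×Q8: time 18, value 123
- 2×Q2 + 2×Q8: time 18, value 122
Best: 130 marks.

130 marks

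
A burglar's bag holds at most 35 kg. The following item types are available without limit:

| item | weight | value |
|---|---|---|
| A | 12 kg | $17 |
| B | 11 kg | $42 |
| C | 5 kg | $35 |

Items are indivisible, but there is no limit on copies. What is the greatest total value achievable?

$245

Best value-per-unit is C at 35/5, and filling with it alone uses weight 7×5=35. No mix of the others beats 7×35 = 245.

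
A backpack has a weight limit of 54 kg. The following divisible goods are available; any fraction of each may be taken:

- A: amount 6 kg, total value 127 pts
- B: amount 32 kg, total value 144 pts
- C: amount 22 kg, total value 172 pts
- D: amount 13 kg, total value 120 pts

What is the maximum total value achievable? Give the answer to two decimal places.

Take in order of value per unit:
- A (127/6 per unit): all 6 → value 127, running total 127.00
- D (120/13 per unit): all 13 → value 120, running total 247.00
- C (172/22 per unit): all 22 → value 172, running total 419.00
- B (144/32 per unit): 13 of 32 → value 13×144/32 = 58.5000, running total 477.50
Total 477.50.

477.50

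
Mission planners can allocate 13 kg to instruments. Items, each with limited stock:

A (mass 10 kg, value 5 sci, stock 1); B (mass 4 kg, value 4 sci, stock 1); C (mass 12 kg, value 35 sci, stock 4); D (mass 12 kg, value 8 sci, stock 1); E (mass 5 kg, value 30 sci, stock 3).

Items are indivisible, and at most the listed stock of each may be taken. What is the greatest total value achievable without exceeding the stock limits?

60 sci

Top feasible selections:
- 2×E: mass 10, value 60
- 1×C: mass 12, value 35
- 1×B + 1×E: mass 9, value 34
Best: 60 sci.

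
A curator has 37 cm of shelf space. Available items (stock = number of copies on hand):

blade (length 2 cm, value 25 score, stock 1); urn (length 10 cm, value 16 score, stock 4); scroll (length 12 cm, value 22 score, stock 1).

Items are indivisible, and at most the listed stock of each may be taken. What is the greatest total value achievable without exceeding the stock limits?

Top feasible selections:
- 1×blade + 2×urn + 1×scroll: length 34, value 79
- 1×blade + 3×urn: length 32, value 73
- 1×blade + 1×urn + 1×scroll: length 24, value 63
- 1×blade + 2×urn: length 22, value 57
Best: 79 score.

79 score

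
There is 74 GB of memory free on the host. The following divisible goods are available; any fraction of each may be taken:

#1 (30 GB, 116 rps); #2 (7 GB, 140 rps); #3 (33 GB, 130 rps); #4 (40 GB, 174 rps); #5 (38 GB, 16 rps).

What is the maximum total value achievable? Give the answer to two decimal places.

420.36

Take in order of value per unit:
- #2 (140/7 per unit): all 7 → value 140, running total 140.00
- #4 (174/40 per unit): all 40 → value 174, running total 314.00
- #3 (130/33 per unit): 27 of 33 → value 27×130/33 = 106.3636, running total 420.36
Total 420.36.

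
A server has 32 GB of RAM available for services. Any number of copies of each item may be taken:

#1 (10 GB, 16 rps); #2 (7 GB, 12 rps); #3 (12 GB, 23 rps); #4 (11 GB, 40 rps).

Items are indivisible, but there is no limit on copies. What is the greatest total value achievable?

96 rps

Best value-per-unit is #4 at 40/11; filling with it alone gives 2×40 = 80.
Optimal mix: 1×#1 + 2×#4 → memory 32, value 96.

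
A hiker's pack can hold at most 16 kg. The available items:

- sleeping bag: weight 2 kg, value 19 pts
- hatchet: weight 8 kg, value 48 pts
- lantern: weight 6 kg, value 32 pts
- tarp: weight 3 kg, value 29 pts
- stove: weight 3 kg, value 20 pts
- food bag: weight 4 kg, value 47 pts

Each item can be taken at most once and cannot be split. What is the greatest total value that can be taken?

128 pts

Check high-value combinations within 16 kg:
- lantern+tarp+stove+food bag: weight 6+3+3+4=16, value 32+29+20+47=128
- sleeping bag+lantern+tarp+food bag: weight 2+6+3+4=15, value 19+32+29+47=127
- hatchet+tarp+food bag: weight 8+3+4=15, value 48+29+47=124
Best: 128 pts.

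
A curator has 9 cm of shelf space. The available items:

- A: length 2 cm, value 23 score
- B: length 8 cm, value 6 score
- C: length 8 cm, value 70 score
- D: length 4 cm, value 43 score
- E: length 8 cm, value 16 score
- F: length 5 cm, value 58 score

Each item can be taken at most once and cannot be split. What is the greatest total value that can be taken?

101 score

Check high-value combinations within 9 cm:
- D+F: length 4+5=9, value 43+58=101
- A+F: length 2+5=7, value 23+58=81
- C: length 8, value 70
- A+D: length 2+4=6, value 23+43=66
Best: 101 score.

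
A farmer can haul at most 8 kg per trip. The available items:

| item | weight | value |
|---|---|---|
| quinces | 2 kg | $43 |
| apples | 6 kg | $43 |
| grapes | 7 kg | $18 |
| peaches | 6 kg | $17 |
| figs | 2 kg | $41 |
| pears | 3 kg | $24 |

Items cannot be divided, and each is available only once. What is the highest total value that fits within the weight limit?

Check high-value combinations within 8 kg:
- quinces+figs+pears: weight 2+2+3=7, value 43+41+24=108
- quinces+apples: weight 2+6=8, value 43+43=86
- quinces+figs: weight 2+2=4, value 43+41=84
Best: $108.

$108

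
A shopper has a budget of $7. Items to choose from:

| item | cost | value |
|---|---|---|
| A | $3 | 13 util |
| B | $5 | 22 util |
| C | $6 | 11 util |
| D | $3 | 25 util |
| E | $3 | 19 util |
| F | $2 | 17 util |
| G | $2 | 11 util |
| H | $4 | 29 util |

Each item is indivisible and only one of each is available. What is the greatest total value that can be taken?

Check high-value combinations within $7:
- D+H: cost 3+4=7, value 25+29=54
- D+F+G: cost 3+2+2=7, value 25+17+11=53
- E+H: cost 3+4=7, value 19+29=48
Best: 54 util.

54 util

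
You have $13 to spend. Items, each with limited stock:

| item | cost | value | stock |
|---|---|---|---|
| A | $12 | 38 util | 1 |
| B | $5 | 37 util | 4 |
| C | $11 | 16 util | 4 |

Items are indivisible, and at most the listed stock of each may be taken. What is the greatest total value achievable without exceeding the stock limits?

Top feasible selections:
- 2×B: cost 10, value 74
- 1×A: cost 12, value 38
- 1×B: cost 5, value 37
Best: 74 util.

74 util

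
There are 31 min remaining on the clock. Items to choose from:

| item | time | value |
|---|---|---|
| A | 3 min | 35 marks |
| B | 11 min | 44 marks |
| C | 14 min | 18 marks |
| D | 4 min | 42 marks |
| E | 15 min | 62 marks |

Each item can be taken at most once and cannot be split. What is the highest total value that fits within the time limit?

This is a 0/1 knapsack; check combinations near the capacity.
- B+D+E: time 11+4+15=30, value 44+42+62=148
- A+B+E: time 3+11+15=29, value 35+44+62=141
- A+D+E: time 3+4+15=22, value 35+42+62=139
- A+B+D: time 3+11+4=18, value 35+44+42=121
Best: 148 marks.

148 marks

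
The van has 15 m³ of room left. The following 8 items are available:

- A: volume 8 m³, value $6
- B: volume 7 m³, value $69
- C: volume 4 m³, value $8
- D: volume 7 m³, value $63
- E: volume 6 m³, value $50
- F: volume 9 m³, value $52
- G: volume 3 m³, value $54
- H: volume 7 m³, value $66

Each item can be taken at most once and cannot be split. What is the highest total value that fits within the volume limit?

$135

This is a 0/1 knapsack; check combinations near the capacity.
- B+H: volume 7+7=14, value 69+66=135
- B+D: volume 7+7=14, value 69+63=132
- B+C+G: volume 7+4+3=14, value 69+8+54=131
Best: $135.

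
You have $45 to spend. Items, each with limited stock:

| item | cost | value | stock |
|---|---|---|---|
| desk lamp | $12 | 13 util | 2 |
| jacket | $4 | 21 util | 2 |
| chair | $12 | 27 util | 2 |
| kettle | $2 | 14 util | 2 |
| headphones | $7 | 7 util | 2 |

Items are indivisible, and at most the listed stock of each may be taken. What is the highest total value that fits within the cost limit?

Top feasible selections:
- 2×jacket + 2×chair + 2×kettle + 1×headphones: cost 43, value 131
- 2×jacket + 2×chair + 2×kettle: cost 36, value 124
- 2×jacket + 2×chair + 1×kettle + 1×headphones: cost 41, value 117
- 1×desk lamp + 2×jacket + 1×chair + 2×kettle + 1×headphones: cost 43, value 117
Best: 131 util.

131 util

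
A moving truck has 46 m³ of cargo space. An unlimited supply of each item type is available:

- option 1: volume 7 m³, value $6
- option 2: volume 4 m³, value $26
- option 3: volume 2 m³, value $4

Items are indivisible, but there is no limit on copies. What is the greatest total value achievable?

Best value-per-unit is option 2 at 26/4; filling with it alone gives 11×26 = 286.
Optimal mix: 11×option 2 + 1×option 3 → volume 46, value 290.

$290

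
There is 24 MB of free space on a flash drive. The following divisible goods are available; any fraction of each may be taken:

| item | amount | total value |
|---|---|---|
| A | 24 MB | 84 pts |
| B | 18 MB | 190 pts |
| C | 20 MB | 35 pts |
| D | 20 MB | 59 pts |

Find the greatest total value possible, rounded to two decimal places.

Take in order of value per unit:
- B (190/18 per unit): all 18 → value 190, running total 190.00
- A (84/24 per unit): 6 of 24 → value 6×84/24 = 21.0000, running total 211.00
Total 211.00.

211.00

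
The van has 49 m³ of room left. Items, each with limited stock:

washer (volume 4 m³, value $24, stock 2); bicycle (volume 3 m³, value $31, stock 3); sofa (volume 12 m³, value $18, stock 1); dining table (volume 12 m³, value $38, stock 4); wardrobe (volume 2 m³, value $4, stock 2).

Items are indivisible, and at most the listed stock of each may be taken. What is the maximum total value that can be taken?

$231

Best selections within volume 49 and stock limits:
- 1×washer + 3×bicycle + 3×dining table: volume 49, value 231
- 2×washer + 3×bicycle + 2×dining table + 2×wardrobe: volume 45, value 225
- 2×washer + 3×bicycle + 2×dining table + 1×wardrobe: volume 43, value 221
- 2×washer + 3×bicycle + 2×dining table: volume 41, value 217
Best: $231.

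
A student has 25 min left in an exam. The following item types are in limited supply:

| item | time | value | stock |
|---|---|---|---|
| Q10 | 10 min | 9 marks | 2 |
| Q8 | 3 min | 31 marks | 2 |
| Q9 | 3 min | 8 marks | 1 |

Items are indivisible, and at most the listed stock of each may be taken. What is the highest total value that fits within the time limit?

79 marks

Best selections within time 25 and stock limits:
- 1×Q10 + 2×Q8 + 1×Q9: time 19, value 79
- 1×Q10 + 2×Q8: time 16, value 71
Best: 79 marks.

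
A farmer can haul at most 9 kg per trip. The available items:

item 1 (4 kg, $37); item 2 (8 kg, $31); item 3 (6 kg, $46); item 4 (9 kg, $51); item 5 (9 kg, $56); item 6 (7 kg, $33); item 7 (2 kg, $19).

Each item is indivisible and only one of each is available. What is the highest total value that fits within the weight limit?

$65

Check high-value combinations within 9 kg:
- item 3+item 7: weight 6+2=8, value 46+19=65
- item 1+item 7: weight 4+2=6, value 37+19=56
- item 5: weight 9, value 56
- item 6+item 7: weight 7+2=9, value 33+19=52
Best: $65.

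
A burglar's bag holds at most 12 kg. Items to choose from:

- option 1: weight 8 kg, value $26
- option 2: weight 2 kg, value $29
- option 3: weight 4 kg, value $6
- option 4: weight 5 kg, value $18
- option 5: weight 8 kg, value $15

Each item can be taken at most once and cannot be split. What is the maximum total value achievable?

$55

This is a 0/1 knapsack; check combinations near the capacity.
- option 1+option 2: weight 8+2=10, value 26+29=55
- option 2+option 3+option 4: weight 2+4+5=11, value 29+6+18=53
- option 2+option 4: weight 2+5=7, value 29+18=47
Best: $55.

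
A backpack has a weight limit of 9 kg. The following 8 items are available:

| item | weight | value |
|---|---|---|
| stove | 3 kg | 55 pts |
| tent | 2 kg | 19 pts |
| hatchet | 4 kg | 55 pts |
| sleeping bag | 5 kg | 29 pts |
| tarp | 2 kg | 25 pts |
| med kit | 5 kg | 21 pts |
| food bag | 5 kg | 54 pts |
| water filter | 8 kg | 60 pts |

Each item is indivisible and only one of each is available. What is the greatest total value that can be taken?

135 pts

Check high-value combinations within 9 kg:
- stove+hatchet+tarp: weight 3+4+2=9, value 55+55+25=135
- stove+tent+hatchet: weight 3+2+4=9, value 55+19+55=129
- stove+hatchet: weight 3+4=7, value 55+55=110
Best: 135 pts.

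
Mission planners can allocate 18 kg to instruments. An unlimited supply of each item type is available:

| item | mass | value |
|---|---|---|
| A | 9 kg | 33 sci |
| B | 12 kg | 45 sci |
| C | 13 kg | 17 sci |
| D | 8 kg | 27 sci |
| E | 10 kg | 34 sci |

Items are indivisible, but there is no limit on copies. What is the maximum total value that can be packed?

66 sci

Best value-per-unit is B at 45/12; filling with it alone gives 1×45 = 45.
Optimal mix: 2×A → mass 18, value 66.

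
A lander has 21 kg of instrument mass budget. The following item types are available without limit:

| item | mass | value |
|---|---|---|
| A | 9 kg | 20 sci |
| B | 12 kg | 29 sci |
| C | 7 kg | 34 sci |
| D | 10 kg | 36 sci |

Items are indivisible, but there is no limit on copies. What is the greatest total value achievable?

102 sci

Best value-per-unit is C at 34/7, and filling with it alone uses mass 3×7=21. No mix of the others beats 3×34 = 102.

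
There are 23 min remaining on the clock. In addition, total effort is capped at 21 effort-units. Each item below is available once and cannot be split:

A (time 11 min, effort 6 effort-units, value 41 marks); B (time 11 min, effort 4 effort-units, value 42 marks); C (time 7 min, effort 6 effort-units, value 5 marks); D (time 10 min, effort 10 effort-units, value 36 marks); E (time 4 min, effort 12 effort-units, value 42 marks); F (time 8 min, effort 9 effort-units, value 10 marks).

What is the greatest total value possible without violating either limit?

84 marks

Feasible sets respecting both limits:
- B+E: time 15, effort 16, value 84
- A+B: time 22, effort 10, value 83
- A+E: time 15, effort 18, value 83
Best: 84 marks.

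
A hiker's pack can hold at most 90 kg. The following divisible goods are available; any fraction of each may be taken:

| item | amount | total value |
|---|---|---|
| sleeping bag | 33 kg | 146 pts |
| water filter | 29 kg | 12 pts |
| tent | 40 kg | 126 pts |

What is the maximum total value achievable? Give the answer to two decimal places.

Take in order of value per unit:
- sleeping bag (146/33 per unit): all 33 → value 146, running total 146.00
- tent (126/40 per unit): all 40 → value 126, running total 272.00
- water filter (12/29 per unit): 17 of 29 → value 17×12/29 = 7.0345, running total 279.03
Total 279.03.

279.03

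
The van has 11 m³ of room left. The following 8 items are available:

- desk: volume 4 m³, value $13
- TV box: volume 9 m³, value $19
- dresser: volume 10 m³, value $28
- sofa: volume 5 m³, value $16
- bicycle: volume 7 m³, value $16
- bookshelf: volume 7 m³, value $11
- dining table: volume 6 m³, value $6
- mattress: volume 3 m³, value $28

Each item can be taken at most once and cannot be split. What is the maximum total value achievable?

$44

This is a 0/1 knapsack; check combinations near the capacity.
- sofa+mattress: volume 5+3=8, value 16+28=44
- bicycle+mattress: volume 7+3=10, value 16+28=44
- desk+mattress: volume 4+3=7, value 13+28=41
- bookshelf+mattress: volume 7+3=10, value 11+28=39
Best: $44.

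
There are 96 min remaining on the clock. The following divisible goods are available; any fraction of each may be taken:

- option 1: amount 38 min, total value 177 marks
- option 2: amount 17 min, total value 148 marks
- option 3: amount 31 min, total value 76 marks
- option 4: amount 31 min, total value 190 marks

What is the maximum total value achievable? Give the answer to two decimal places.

Take in order of value per unit:
- option 2 (148/17 per unit): all 17 → value 148, running total 148.00
- option 4 (190/31 per unit): all 31 → value 190, running total 338.00
- option 1 (177/38 per unit): all 38 → value 177, running total 515.00
- option 3 (76/31 per unit): 10 of 31 → value 10×76/31 = 24.5161, running total 539.52
Total 539.52.

539.52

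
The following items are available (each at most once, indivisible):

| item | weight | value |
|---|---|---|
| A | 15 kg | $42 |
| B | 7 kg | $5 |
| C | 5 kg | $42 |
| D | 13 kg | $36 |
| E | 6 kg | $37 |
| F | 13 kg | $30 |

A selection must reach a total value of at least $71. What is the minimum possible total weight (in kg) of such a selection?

11

Subsets with value ≥ 71, sorted by total weight:
- C+E: weight 11, value 79
- B+C+E: weight 18, value 84
Minimum weight: 11 kg.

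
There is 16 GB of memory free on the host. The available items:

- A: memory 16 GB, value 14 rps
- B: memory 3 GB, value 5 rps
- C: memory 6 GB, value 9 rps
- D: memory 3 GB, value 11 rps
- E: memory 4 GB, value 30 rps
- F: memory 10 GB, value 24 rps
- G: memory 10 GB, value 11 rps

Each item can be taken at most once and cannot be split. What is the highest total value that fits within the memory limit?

55 rps

Check high-value combinations within 16 GB:
- B+C+D+E: memory 3+6+3+4=16, value 5+9+11+30=55
- E+F: memory 4+10=14, value 30+24=54
- C+D+E: memory 6+3+4=13, value 9+11+30=50
- B+D+E: memory 3+3+4=10, value 5+11+30=46
Best: 55 rps.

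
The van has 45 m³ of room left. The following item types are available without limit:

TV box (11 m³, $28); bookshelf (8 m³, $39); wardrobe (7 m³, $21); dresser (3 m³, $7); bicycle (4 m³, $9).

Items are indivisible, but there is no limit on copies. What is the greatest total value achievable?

$204

Best value-per-unit is bookshelf at 39/8; filling with it alone gives 5×39 = 195.
Optimal mix: 5×bookshelf + 1×bicycle → volume 44, value 204.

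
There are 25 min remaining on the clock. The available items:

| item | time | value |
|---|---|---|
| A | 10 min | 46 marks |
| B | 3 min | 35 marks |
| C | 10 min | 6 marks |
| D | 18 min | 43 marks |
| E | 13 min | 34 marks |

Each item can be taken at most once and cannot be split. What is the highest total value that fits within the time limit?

Check high-value combinations within 25 min:
- A+B+C: time 10+3+10=23, value 46+35+6=87
- A+B: time 10+3=13, value 46+35=81
- A+E: time 10+13=23, value 46+34=80
Best: 87 marks.

87 marks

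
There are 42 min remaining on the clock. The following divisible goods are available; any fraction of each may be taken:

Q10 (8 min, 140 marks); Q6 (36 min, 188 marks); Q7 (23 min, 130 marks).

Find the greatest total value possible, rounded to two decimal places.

327.44

Take in order of value per unit:
- Q10 (140/8 per unit): all 8 → value 140, running total 140.00
- Q7 (130/23 per unit): all 23 → value 130, running total 270.00
- Q6 (188/36 per unit): 11 of 36 → value 11×188/36 = 57.4444, running total 327.44
Total 327.44.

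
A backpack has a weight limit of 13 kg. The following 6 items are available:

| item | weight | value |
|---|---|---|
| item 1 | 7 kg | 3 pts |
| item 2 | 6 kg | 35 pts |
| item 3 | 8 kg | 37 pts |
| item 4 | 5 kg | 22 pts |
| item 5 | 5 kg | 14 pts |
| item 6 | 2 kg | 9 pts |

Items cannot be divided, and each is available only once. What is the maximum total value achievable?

66 pts

This is a 0/1 knapsack; check combinations near the capacity.
- item 2+item 4+item 6: weight 6+5+2=13, value 35+22+9=66
- item 3+item 4: weight 8+5=13, value 37+22=59
- item 2+item 5+item 6: weight 6+5+2=13, value 35+14+9=58
- item 2+item 4: weight 6+5=11, value 35+22=57
- item 3+item 5: weight 8+5=13, value 37+14=51
Best: 66 pts.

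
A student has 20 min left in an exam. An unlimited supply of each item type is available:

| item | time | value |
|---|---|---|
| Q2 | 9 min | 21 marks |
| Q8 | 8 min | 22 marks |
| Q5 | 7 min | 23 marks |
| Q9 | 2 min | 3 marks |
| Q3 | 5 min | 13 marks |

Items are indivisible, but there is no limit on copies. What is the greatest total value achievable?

Best value-per-unit is Q5 at 23/7; filling with it alone gives 2×23 = 46.
Optimal mix: 2×Q5 + 1×Q3 → time 19, value 59.

59 marks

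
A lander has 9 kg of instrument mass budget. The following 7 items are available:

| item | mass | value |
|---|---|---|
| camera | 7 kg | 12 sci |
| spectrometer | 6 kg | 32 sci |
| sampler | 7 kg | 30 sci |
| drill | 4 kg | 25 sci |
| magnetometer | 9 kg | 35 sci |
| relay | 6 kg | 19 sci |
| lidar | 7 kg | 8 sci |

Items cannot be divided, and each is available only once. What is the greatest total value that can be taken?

35 sci

This is a 0/1 knapsack; check combinations near the capacity.
- magnetometer: mass 9, value 35
- spectrometer: mass 6, value 32
- sampler: mass 7, value 30
- drill: mass 4, value 25
Best: 35 sci.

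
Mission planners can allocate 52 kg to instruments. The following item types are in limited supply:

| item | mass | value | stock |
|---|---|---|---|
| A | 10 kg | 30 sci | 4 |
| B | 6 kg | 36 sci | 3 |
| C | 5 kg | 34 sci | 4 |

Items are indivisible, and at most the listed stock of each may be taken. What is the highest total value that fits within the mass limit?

Best selections within mass 52 and stock limits:
- 1×A + 3×B + 4×C: mass 48, value 274
- 2×A + 2×B + 4×C: mass 52, value 268
Best: 274 sci.

274 sci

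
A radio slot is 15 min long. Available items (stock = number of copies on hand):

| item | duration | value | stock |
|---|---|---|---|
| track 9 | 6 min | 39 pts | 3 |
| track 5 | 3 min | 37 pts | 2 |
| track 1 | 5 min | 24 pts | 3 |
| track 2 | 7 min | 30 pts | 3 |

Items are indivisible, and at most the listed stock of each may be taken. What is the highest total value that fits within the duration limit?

115 pts

Top feasible selections:
- 2×track 9 + 1×track 5: duration 15, value 115
- 1×track 9 + 2×track 5: duration 12, value 113
- 2×track 5 + 1×track 2: duration 13, value 104
- 1×track 9 + 1×track 5 + 1×track 1: duration 14, value 100
Best: 115 pts.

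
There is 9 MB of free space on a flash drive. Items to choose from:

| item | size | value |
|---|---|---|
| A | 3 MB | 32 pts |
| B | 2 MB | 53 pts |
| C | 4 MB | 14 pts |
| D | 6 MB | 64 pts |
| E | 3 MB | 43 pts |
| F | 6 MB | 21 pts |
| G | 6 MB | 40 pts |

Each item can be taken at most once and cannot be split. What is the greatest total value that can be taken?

128 pts

Check high-value combinations within 9 MB:
- A+B+E: size 3+2+3=8, value 32+53+43=128
- B+D: size 2+6=8, value 53+64=117
- B+C+E: size 2+4+3=9, value 53+14+43=110
- D+E: size 6+3=9, value 64+43=107
- A+B+C: size 3+2+4=9, value 32+53+14=99
Best: 128 pts.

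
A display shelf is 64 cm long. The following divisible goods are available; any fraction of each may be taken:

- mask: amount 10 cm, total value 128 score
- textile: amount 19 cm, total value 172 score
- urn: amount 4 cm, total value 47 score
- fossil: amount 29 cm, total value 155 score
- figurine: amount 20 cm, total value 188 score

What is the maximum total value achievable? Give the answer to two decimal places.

593.79

Take in order of value per unit:
- mask (128/10 per unit): all 10 → value 128, running total 128.00
- urn (47/4 per unit): all 4 → value 47, running total 175.00
- figurine (188/20 per unit): all 20 → value 188, running total 363.00
- textile (172/19 per unit): all 19 → value 172, running total 535.00
- fossil (155/29 per unit): 11 of 29 → value 11×155/29 = 58.7931, running total 593.79
Total 593.79.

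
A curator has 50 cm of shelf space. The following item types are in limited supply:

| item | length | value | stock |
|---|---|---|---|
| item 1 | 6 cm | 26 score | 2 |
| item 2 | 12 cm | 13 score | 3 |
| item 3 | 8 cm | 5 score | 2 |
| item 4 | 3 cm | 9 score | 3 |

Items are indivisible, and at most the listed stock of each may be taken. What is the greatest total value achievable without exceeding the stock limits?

105 score

Top feasible selections:
- 2×item 1 + 2×item 2 + 3×item 4: length 45, value 105
- 2×item 1 + 1×item 2 + 2×item 3 + 3×item 4: length 49, value 102
Best: 105 score.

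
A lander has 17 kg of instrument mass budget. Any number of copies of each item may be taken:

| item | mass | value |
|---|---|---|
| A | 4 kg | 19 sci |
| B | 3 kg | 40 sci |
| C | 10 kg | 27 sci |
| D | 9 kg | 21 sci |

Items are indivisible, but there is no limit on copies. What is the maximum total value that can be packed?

Best value-per-unit is B at 40/3, and filling with it alone uses mass 5×3=15. No mix of the others beats 5×40 = 200.

200 sci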